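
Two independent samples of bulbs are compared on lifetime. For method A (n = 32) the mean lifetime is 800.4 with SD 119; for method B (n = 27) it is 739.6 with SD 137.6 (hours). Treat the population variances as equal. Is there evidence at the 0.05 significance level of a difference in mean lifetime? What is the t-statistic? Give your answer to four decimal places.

1.8203

Let group 1 = method A, group 2 = method B. H0: μ_1 = μ_2; H1: μ_1 ≠ μ_2 (two-sample pooled-variance t-test, two-sided).
s_p² = [(32−1)·119² + (27−1)·137.6²]/(32+27−2) = 16338
t = (800.4 − 739.6)/√[16338·(1/32 + 1/27)] = 1.8203
df = n₁ + n₂ − 2 = 57
Two-sided p-value ≈ 0.074
Since p ≈ 0.074 > α = 0.05, fail to reject H0; the evidence is not statistically significant.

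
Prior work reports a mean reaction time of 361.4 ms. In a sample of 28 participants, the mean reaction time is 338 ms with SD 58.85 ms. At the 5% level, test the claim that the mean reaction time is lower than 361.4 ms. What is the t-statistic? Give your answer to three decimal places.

-2.104

H0: μ = 361.4; H1: μ < 361.4 (one-sample t-test, left-tailed).
t = (x̄ − μ₀)/(s/√n) = (338 − 361.4)/(58.85/√28) = -2.104
df = n − 1 = 27
p-value = P(T ≤ -2.104) ≈ 0.0224
Since p ≈ 0.0224 < α = 0.05, reject H0; the data support H1.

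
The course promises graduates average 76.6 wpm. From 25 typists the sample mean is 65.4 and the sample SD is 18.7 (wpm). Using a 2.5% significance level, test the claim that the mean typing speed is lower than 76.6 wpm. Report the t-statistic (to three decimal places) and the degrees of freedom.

t = -2.995, df = 24

H0: μ = 76.6; H1: μ < 76.6 (one-sample t-test, left-tailed).
t = (x̄ − μ₀)/(s/√n) = (65.4 − 76.6)/(18.7/√25) = -2.995
df = n − 1 = 24
p-value = P(T ≤ -2.995) ≈ 0.003
Since p ≈ 0.003 < α = 0.025, reject H0; the data support H1.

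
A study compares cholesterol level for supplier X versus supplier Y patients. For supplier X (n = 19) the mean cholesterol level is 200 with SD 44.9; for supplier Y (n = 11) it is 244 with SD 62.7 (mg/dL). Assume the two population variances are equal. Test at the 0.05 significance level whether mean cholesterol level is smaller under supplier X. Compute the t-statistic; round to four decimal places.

-2.2350

Let group 1 = supplier X, group 2 = supplier Y. H0: μ_1 = μ_2; H1: μ_1 < μ_2 (two-sample pooled-variance t-test, left-tailed).
s_p² = [(19−1)·44.9² + (11−1)·62.7²]/(19+11−2) = 2700.04
t = (200 − 244)/√[2700.04·(1/19 + 1/11)] = -2.2350
df = n₁ + n₂ − 2 = 28
p-value = P(T ≤ -2.2350) ≈ 0.0168
Since p ≈ 0.0168 < α = 0.05, reject H0; the data support H1.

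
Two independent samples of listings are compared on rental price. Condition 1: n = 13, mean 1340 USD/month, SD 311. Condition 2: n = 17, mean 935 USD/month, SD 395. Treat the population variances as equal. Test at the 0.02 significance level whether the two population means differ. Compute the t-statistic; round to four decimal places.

Let group 1 = condition 1, group 2 = condition 2. H0: μ_1 = μ_2; H1: μ_1 ≠ μ_2 (two-sample pooled-variance t-test, two-sided).
s_p² = [(13−1)·311² + (17−1)·395²]/(13+17−2) = 130609
t = (1340 − 935)/√[130609·(1/13 + 1/17)] = 3.0416
df = n₁ + n₂ − 2 = 28
Two-sided p-value ≈ 0.0051
Since p ≈ 0.0051 < α = 0.02, reject H0; the data support H1.

3.0416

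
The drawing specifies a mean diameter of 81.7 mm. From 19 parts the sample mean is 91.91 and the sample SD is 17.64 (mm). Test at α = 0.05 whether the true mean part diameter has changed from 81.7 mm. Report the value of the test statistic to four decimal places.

2.5229

H0: μ = 81.7; H1: μ ≠ 81.7 (one-sample t-test, two-sided).
t = (x̄ − μ₀)/(s/√n) = (91.91 − 81.7)/(17.64/√19) = 2.5229
df = n − 1 = 18
Two-sided p-value ≈ 0.0213
Since p ≈ 0.0213 < α = 0.05, reject H0; the evidence is statistically significant.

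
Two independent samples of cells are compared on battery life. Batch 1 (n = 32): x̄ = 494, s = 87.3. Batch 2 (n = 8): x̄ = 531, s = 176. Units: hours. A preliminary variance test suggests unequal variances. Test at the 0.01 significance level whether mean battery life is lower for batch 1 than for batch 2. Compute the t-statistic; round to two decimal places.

Let group 1 = batch 1, group 2 = batch 2. H0: μ_1 = μ_2; H1: μ_1 < μ_2 (Welch's two-sample t-test, left-tailed).
t = (x̄_1 − x̄_2)/√(s_1²/n_1 + s_2²/n_2) = (494 − 531)/√(87.3²/32 + 176²/8) = -0.58
Welch–Satterthwaite df ≈ 7.88
p-value = P(T ≤ -0.58) ≈ 0.290
Since p ≈ 0.290 > α = 0.01, fail to reject H0; the evidence is not statistically significant.

-0.58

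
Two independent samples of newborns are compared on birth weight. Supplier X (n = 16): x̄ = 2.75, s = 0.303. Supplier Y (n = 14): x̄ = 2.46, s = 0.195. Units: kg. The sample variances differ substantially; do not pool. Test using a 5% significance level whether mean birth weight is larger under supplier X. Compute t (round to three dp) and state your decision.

Let group 1 = supplier X, group 2 = supplier Y. H0: μ_1 = μ_2; H1: μ_1 > μ_2 (Welch's two-sample t-test, right-tailed).
t = (x̄_1 − x̄_2)/√(s_1²/n_1 + s_2²/n_2) = (2.75 − 2.46)/√(0.303²/16 + 0.195²/14) = 3.154
Welch–Satterthwaite df ≈ 25.87
p-value = P(T ≥ 3.154) ≈ 0.002
Since p ≈ 0.002 < α = 0.05, reject H0; the data support H1.

t = 3.154; reject H0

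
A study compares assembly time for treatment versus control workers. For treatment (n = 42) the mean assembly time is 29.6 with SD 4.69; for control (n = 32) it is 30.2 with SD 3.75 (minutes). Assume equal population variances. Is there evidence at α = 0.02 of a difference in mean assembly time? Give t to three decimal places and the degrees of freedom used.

Let group 1 = treatment, group 2 = control. H0: μ_1 = μ_2; H1: μ_1 ≠ μ_2 (two-sample pooled-variance t-test, two-sided).
s_p² = [(42−1)·4.69² + (32−1)·3.75²]/(42+32−2) = 18.5802
t = (29.6 − 30.2)/√[18.5802·(1/42 + 1/32)] = -0.593
df = n₁ + n₂ − 2 = 72
Two-sided p-value ≈ 0.555
Since p ≈ 0.555 > α = 0.02, fail to reject H0; the data do not provide sufficient evidence against H0.

t = -0.593, df = 72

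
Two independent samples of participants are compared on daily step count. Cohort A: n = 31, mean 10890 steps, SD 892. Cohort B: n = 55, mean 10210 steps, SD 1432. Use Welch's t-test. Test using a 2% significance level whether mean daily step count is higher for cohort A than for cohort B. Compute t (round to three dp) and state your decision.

t = 2.710; reject H0

Let group 1 = cohort A, group 2 = cohort B. H0: μ_1 = μ_2; H1: μ_1 > μ_2 (Welch's two-sample t-test, right-tailed).
t = (x̄_1 − x̄_2)/√(s_1²/n_1 + s_2²/n_2) = (10890 − 10210)/√(892²/31 + 1432²/55) = 2.710
Welch–Satterthwaite df ≈ 83.07
p-value = P(T ≥ 2.710) ≈ 0.0041
Since p ≈ 0.0041 < α = 0.02, reject H0; the evidence is statistically significant.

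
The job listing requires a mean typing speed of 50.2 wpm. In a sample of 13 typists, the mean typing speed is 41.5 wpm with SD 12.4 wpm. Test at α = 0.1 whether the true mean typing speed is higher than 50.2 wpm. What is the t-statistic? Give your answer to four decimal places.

-2.5297

H0: μ = 50.2; H1: μ > 50.2 (one-sample t-test, right-tailed).
t = (x̄ − μ₀)/(s/√n) = (41.5 − 50.2)/(12.4/√13) = -2.5297
df = n − 1 = 12
p-value = P(T ≥ -2.5297) ≈ 0.987
Since p ≈ 0.987 > α = 0.1, fail to reject H0; the data do not provide sufficient evidence against H0.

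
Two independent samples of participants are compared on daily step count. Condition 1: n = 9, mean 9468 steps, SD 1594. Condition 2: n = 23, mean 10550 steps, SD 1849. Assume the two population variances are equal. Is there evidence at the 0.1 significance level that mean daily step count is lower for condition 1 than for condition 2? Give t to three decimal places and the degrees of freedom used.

Let group 1 = condition 1, group 2 = condition 2. H0: μ_1 = μ_2; H1: μ_1 < μ_2 (two-sample pooled-variance t-test, left-tailed).
s_p² = [(9−1)·1594² + (23−1)·1849²]/(9+23−2) = 3184680
t = (9468 − 10550)/√[3184680·(1/9 + 1/23)] = -1.542
df = n₁ + n₂ − 2 = 30
p-value = P(T ≤ -1.542) ≈ 0.0668
Since p ≈ 0.0668 < α = 0.1, reject H0; the evidence is statistically significant.

t = -1.542, df = 30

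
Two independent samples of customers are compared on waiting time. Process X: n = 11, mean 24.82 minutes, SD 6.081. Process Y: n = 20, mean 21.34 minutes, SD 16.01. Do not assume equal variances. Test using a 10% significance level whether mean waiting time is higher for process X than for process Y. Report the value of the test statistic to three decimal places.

Let group 1 = process X, group 2 = process Y. H0: μ_1 = μ_2; H1: μ_1 > μ_2 (Welch's two-sample t-test, right-tailed).
t = (x̄_1 − x̄_2)/√(s_1²/n_1 + s_2²/n_2) = (24.82 − 21.34)/√(6.081²/11 + 16.01²/20) = 0.865
Welch–Satterthwaite df ≈ 26.77
p-value = P(T ≥ 0.865) ≈ 0.197
Since p ≈ 0.197 > α = 0.1, fail to reject H0; the evidence is not statistically significant.

0.865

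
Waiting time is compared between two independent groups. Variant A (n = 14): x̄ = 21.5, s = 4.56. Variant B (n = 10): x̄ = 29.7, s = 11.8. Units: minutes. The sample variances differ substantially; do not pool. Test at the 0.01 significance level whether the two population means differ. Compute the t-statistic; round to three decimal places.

-2.089

Let group 1 = variant A, group 2 = variant B. H0: μ_1 = μ_2; H1: μ_1 ≠ μ_2 (Welch's two-sample t-test, two-sided).
t = (x̄_1 − x̄_2)/√(s_1²/n_1 + s_2²/n_2) = (21.5 − 29.7)/√(4.56²/14 + 11.8²/10) = -2.089
Welch–Satterthwaite df ≈ 10.94
Two-sided p-value ≈ 0.061
Since p ≈ 0.061 > α = 0.01, fail to reject H0; the data do not provide sufficient evidence against H0.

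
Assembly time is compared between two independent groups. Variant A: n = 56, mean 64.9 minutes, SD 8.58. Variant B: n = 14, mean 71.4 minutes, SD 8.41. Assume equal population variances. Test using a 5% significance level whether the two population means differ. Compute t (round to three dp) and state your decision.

Let group 1 = variant A, group 2 = variant B. H0: μ_1 = μ_2; H1: μ_1 ≠ μ_2 (two-sample pooled-variance t-test, two-sided).
s_p² = [(56−1)·8.58² + (14−1)·8.41²]/(56+14−2) = 73.0642
t = (64.9 − 71.4)/√[73.0642·(1/56 + 1/14)] = -2.545
df = n₁ + n₂ − 2 = 68
Two-sided p-value ≈ 0.013
Since p ≈ 0.013 < α = 0.05, reject H0; the data support H1.

t = -2.545; reject H0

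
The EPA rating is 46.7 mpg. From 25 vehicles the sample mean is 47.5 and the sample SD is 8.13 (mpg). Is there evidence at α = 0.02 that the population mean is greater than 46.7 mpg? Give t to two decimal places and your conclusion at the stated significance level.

H0: μ = 46.7; H1: μ > 46.7 (one-sample t-test, right-tailed).
t = (x̄ − μ₀)/(s/√n) = (47.5 − 46.7)/(8.13/√25) = 0.49
df = n − 1 = 24
p-value = P(T ≥ 0.49) ≈ 0.314
Since p ≈ 0.314 > α = 0.02, fail to reject H0; the evidence is not statistically significant.

t = 0.49; fail to reject H0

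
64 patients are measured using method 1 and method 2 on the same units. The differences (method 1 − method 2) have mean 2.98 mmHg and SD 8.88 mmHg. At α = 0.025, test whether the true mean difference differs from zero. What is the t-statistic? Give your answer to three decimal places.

H0: μ_d = 0; H1: μ_d ≠ 0 (paired t-test on the differences, two-sided).
t = d̄/(s_d/√n) = 2.98/(8.88/√64) = 2.685
df = n − 1 = 63
Two-sided p-value ≈ 0.0093
Since p ≈ 0.0093 < α = 0.025, reject H0; the data support H1.

2.685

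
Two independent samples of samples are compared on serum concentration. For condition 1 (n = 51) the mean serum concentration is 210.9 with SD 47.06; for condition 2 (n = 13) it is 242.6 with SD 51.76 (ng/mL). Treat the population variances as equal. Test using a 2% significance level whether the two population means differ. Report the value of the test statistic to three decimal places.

Let group 1 = condition 1, group 2 = condition 2. H0: μ_1 = μ_2; H1: μ_1 ≠ μ_2 (two-sample pooled-variance t-test, two-sided).
s_p² = [(51−1)·47.06² + (13−1)·51.76²]/(51+13−2) = 2304.54
t = (210.9 − 242.6)/√[2304.54·(1/51 + 1/13)] = -2.125
df = n₁ + n₂ − 2 = 62
Two-sided p-value ≈ 0.0375
Since p ≈ 0.0375 > α = 0.02, fail to reject H0; the data do not provide sufficient evidence against H0.

-2.125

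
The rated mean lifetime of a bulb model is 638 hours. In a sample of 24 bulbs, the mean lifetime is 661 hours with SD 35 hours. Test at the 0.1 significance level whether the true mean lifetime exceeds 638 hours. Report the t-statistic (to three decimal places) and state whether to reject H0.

t = 3.219; reject H0

H0: μ = 638; H1: μ > 638 (one-sample t-test, right-tailed).
t = (x̄ − μ₀)/(s/√n) = (661 − 638)/(35/√24) = 3.219
df = n − 1 = 23
p-value = P(T ≥ 3.219) ≈ 0.0019
Since p ≈ 0.0019 < α = 0.1, reject H0; the evidence is statistically significant.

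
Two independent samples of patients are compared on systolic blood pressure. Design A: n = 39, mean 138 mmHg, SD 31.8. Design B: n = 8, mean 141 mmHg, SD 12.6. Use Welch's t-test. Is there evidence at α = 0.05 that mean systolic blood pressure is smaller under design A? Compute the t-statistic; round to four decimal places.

Let group 1 = design A, group 2 = design B. H0: μ_1 = μ_2; H1: μ_1 < μ_2 (Welch's two-sample t-test, left-tailed).
t = (x̄_1 − x̄_2)/√(s_1²/n_1 + s_2²/n_2) = (138 − 141)/√(31.8²/39 + 12.6²/8) = -0.4434
Welch–Satterthwaite df ≈ 28.33
p-value = P(T ≤ -0.4434) ≈ 0.330
Since p ≈ 0.330 > α = 0.05, fail to reject H0; the data do not provide sufficient evidence against H0.

-0.4434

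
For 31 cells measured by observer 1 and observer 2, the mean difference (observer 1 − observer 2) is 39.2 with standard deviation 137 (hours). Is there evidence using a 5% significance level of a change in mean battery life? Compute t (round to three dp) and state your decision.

H0: μ_d = 0; H1: μ_d ≠ 0 (paired t-test on the differences, two-sided).
t = d̄/(s_d/√n) = 39.2/(137/√31) = 1.593
df = n − 1 = 30
Two-sided p-value ≈ 0.122
Since p ≈ 0.122 > α = 0.05, fail to reject H0; the evidence is not statistically significant.

t = 1.593; fail to reject H0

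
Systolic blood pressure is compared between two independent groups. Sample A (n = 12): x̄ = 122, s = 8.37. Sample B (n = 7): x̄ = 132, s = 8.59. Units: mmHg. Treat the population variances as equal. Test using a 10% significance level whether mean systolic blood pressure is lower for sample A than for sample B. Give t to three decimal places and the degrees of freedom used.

Let group 1 = sample A, group 2 = sample B. H0: μ_1 = μ_2; H1: μ_1 < μ_2 (two-sample pooled-variance t-test, left-tailed).
s_p² = [(12−1)·8.37² + (7−1)·8.59²]/(12+7−2) = 71.3738
t = (122 − 132)/√[71.3738·(1/12 + 1/7)] = -2.489
df = n₁ + n₂ − 2 = 17
p-value = P(T ≤ -2.489) ≈ 0.012
Since p ≈ 0.012 < α = 0.1, reject H0; the evidence is statistically significant.

t = -2.489, df = 17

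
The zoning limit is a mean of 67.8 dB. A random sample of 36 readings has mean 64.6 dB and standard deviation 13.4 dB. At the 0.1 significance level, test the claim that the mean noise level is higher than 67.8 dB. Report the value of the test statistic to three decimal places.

H0: μ = 67.8; H1: μ > 67.8 (one-sample t-test, right-tailed).
t = (x̄ − μ₀)/(s/√n) = (64.6 − 67.8)/(13.4/√36) = -1.433
df = n − 1 = 35
p-value = P(T ≥ -1.433) ≈ 0.9196
Since p ≈ 0.9196 > α = 0.1, fail to reject H0; the data do not provide sufficient evidence against H0.

-1.433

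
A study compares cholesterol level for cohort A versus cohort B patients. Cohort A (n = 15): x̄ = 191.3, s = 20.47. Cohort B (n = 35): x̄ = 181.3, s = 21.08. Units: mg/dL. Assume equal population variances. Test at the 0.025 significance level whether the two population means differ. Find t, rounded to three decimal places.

1.550

Let group 1 = cohort A, group 2 = cohort B. H0: μ_1 = μ_2; H1: μ_1 ≠ μ_2 (two-sample pooled-variance t-test, two-sided).
s_p² = [(15−1)·20.47² + (35−1)·21.08²]/(15+35−2) = 436.974
t = (191.3 − 181.3)/√[436.974·(1/15 + 1/35)] = 1.550
df = n₁ + n₂ − 2 = 48
Two-sided p-value ≈ 0.1277
Since p ≈ 0.1277 > α = 0.025, fail to reject H0; the evidence is not statistically significant.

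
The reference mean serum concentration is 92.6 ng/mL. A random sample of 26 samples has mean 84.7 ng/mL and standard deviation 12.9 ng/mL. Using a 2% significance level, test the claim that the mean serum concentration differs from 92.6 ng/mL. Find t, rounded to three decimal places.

-3.123

H0: μ = 92.6; H1: μ ≠ 92.6 (one-sample t-test, two-sided).
t = (x̄ − μ₀)/(s/√n) = (84.7 − 92.6)/(12.9/√26) = -3.123
df = n − 1 = 25
Two-sided p-value ≈ 0.0045
Since p ≈ 0.0045 < α = 0.02, reject H0; the evidence is statistically significant.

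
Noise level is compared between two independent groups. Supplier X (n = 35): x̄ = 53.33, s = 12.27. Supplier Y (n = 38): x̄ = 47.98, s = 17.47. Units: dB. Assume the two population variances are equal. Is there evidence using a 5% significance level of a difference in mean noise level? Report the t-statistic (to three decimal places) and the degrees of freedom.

Let group 1 = supplier X, group 2 = supplier Y. H0: μ_1 = μ_2; H1: μ_1 ≠ μ_2 (two-sample pooled-variance t-test, two-sided).
s_p² = [(35−1)·12.27² + (38−1)·17.47²]/(35+38−2) = 231.144
t = (53.33 − 47.98)/√[231.144·(1/35 + 1/38)] = 1.502
df = n₁ + n₂ − 2 = 71
Two-sided p-value ≈ 0.138
Since p ≈ 0.138 > α = 0.05, fail to reject H0; the evidence is not statistically significant.

t = 1.502, df = 71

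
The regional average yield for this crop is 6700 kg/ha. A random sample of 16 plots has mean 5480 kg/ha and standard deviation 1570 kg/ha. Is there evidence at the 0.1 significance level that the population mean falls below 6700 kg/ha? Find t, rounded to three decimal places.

-3.108

H0: μ = 6700; H1: μ < 6700 (one-sample t-test, left-tailed).
t = (x̄ − μ₀)/(s/√n) = (5480 − 6700)/(1570/√16) = -3.108
df = n − 1 = 15
p-value = P(T ≤ -3.108) ≈ 0.004
Since p ≈ 0.004 < α = 0.1, reject H0; the data support H1.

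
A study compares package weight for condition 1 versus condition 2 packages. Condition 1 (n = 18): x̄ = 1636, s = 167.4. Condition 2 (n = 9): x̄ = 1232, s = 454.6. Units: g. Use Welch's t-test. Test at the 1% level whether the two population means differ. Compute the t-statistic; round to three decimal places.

Let group 1 = condition 1, group 2 = condition 2. H0: μ_1 = μ_2; H1: μ_1 ≠ μ_2 (Welch's two-sample t-test, two-sided).
t = (x̄_1 − x̄_2)/√(s_1²/n_1 + s_2²/n_2) = (1636 − 1232)/√(167.4²/18 + 454.6²/9) = 2.580
Welch–Satterthwaite df ≈ 9.10
Two-sided p-value ≈ 0.0294
Since p ≈ 0.0294 > α = 0.01, fail to reject H0; the data do not provide sufficient evidence against H0.

2.580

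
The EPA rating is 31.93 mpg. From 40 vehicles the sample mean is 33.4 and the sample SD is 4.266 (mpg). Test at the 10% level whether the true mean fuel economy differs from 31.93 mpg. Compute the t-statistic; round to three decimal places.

H0: μ = 31.93; H1: μ ≠ 31.93 (one-sample t-test, two-sided).
t = (x̄ − μ₀)/(s/√n) = (33.4 − 31.93)/(4.266/√40) = 2.179
df = n − 1 = 39
Two-sided p-value ≈ 0.035
Since p ≈ 0.035 < α = 0.1, reject H0; the evidence is statistically significant.

2.179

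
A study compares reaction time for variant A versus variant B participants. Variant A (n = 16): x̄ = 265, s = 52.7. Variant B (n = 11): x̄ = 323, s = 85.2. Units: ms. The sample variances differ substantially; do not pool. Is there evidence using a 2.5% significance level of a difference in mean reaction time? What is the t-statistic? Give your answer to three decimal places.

-2.009

Let group 1 = variant A, group 2 = variant B. H0: μ_1 = μ_2; H1: μ_1 ≠ μ_2 (Welch's two-sample t-test, two-sided).
t = (x̄_1 − x̄_2)/√(s_1²/n_1 + s_2²/n_2) = (265 − 323)/√(52.7²/16 + 85.2²/11) = -2.009
Welch–Satterthwaite df ≈ 15.25
Two-sided p-value ≈ 0.063
Since p ≈ 0.063 > α = 0.025, fail to reject H0; the data do not provide sufficient evidence against H0.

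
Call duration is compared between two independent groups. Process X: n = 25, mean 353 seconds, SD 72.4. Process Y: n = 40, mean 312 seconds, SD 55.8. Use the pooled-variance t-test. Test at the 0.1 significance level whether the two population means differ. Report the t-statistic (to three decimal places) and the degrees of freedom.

Let group 1 = process X, group 2 = process Y. H0: μ_1 = μ_2; H1: μ_1 ≠ μ_2 (two-sample pooled-variance t-test, two-sided).
s_p² = [(25−1)·72.4² + (40−1)·55.8²]/(25+40−2) = 3924.35
t = (353 − 312)/√[3924.35·(1/25 + 1/40)] = 2.567
df = n₁ + n₂ − 2 = 63
Two-sided p-value ≈ 0.013
Since p ≈ 0.013 < α = 0.1, reject H0; the data support H1.

t = 2.567, df = 63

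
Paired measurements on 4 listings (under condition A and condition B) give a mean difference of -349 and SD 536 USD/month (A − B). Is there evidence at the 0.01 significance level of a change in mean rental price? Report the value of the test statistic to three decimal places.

-1.302

H0: μ_d = 0; H1: μ_d ≠ 0 (paired t-test on the differences, two-sided).
t = d̄/(s_d/√n) = -349/(536/√4) = -1.302
df = n − 1 = 3
Two-sided p-value ≈ 0.2838
Since p ≈ 0.2838 > α = 0.01, fail to reject H0; the data do not provide sufficient evidence against H0.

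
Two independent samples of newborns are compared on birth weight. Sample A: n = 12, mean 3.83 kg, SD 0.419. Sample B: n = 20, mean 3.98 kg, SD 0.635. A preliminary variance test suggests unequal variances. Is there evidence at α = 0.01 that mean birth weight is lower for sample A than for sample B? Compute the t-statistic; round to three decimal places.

Let group 1 = sample A, group 2 = sample B. H0: μ_1 = μ_2; H1: μ_1 < μ_2 (Welch's two-sample t-test, left-tailed).
t = (x̄_1 − x̄_2)/√(s_1²/n_1 + s_2²/n_2) = (3.83 − 3.98)/√(0.419²/12 + 0.635²/20) = -0.804
Welch–Satterthwaite df ≈ 29.63
p-value = P(T ≤ -0.804) ≈ 0.214
Since p ≈ 0.214 > α = 0.01, fail to reject H0; the evidence is not statistically significant.

-0.804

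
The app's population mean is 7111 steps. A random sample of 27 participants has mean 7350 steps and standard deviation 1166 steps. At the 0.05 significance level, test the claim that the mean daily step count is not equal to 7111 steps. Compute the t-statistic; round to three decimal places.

H0: μ = 7111; H1: μ ≠ 7111 (one-sample t-test, two-sided).
t = (x̄ − μ₀)/(s/√n) = (7350 − 7111)/(1166/√27) = 1.065
df = n − 1 = 26
Two-sided p-value ≈ 0.297
Since p ≈ 0.297 > α = 0.05, fail to reject H0; the data do not provide sufficient evidence against H0.

1.065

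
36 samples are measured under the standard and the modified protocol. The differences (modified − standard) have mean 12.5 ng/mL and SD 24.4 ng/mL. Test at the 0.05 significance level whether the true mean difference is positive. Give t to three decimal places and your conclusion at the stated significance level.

H0: μ_d = 0; H1: μ_d > 0 (paired t-test on the differences, right-tailed).
t = d̄/(s_d/√n) = 12.5/(24.4/√36) = 3.074
df = n − 1 = 35
p-value = P(T ≥ 3.074) ≈ 0.002
Since p ≈ 0.002 < α = 0.05, reject H0; the evidence is statistically significant.

t = 3.074; reject H0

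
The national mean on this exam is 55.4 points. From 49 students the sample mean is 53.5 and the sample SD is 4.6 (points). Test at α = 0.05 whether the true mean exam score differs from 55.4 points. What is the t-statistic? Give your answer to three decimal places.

-2.891

H0: μ = 55.4; H1: μ ≠ 55.4 (one-sample t-test, two-sided).
t = (x̄ − μ₀)/(s/√n) = (53.5 − 55.4)/(4.6/√49) = -2.891
df = n − 1 = 48
Two-sided p-value ≈ 0.0057
Since p ≈ 0.0057 < α = 0.05, reject H0; the evidence is statistically significant.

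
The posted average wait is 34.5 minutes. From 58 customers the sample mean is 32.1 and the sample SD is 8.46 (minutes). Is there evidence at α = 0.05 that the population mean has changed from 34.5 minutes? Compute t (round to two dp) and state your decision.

t = -2.16; reject H0

H0: μ = 34.5; H1: μ ≠ 34.5 (one-sample t-test, two-sided).
t = (x̄ − μ₀)/(s/√n) = (32.1 − 34.5)/(8.46/√58) = -2.16
df = n − 1 = 57
Two-sided p-value ≈ 0.035
Since p ≈ 0.035 < α = 0.05, reject H0; the evidence is statistically significant.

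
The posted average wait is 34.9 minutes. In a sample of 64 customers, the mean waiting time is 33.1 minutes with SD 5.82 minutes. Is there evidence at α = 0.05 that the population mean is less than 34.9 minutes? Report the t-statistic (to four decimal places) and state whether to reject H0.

H0: μ = 34.9; H1: μ < 34.9 (one-sample t-test, left-tailed).
t = (x̄ − μ₀)/(s/√n) = (33.1 − 34.9)/(5.82/√64) = -2.4742
df = n − 1 = 63
p-value = P(T ≤ -2.4742) ≈ 0.0080
Since p ≈ 0.0080 < α = 0.05, reject H0; the data support H1.

t = -2.4742; reject H0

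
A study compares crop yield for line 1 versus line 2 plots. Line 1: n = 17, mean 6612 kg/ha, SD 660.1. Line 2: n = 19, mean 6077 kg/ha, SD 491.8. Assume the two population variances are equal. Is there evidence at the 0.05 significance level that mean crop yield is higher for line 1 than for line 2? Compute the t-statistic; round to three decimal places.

2.777

Let group 1 = line 1, group 2 = line 2. H0: μ_1 = μ_2; H1: μ_1 > μ_2 (two-sample pooled-variance t-test, right-tailed).
s_p² = [(17−1)·660.1² + (19−1)·491.8²]/(17+19−2) = 333098
t = (6612 − 6077)/√[333098·(1/17 + 1/19)] = 2.777
df = n₁ + n₂ − 2 = 34
p-value = P(T ≥ 2.777) ≈ 0.0044
Since p ≈ 0.0044 < α = 0.05, reject H0; the evidence is statistically significant.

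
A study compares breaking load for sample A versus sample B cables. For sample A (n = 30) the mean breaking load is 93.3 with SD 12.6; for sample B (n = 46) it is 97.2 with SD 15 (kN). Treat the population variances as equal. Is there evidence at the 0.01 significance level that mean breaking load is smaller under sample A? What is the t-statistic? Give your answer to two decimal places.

-1.18

Let group 1 = sample A, group 2 = sample B. H0: μ_1 = μ_2; H1: μ_1 < μ_2 (two-sample pooled-variance t-test, left-tailed).
s_p² = [(30−1)·12.6² + (46−1)·15²]/(30+46−2) = 199.041
t = (93.3 − 97.2)/√[199.041·(1/30 + 1/46)] = -1.18
df = n₁ + n₂ − 2 = 74
p-value = P(T ≤ -1.18) ≈ 0.1213
Since p ≈ 0.1213 > α = 0.01, fail to reject H0; the data do not provide sufficient evidence against H0.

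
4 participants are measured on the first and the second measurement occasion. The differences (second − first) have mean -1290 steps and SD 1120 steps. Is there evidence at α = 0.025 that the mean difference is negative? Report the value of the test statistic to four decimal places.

-2.3036

H0: μ_d = 0; H1: μ_d < 0 (paired t-test on the differences, left-tailed).
t = d̄/(s_d/√n) = -1290/(1120/√4) = -2.3036
df = n − 1 = 3
p-value = P(T ≤ -2.3036) ≈ 0.0523
Since p ≈ 0.0523 > α = 0.025, fail to reject H0; the data do not provide sufficient evidence against H0.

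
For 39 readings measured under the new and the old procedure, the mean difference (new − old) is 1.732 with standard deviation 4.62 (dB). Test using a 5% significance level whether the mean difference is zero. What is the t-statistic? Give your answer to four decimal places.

H0: μ_d = 0; H1: μ_d ≠ 0 (paired t-test on the differences, two-sided).
t = d̄/(s_d/√n) = 1.732/(4.62/√39) = 2.3412
df = n − 1 = 38
Two-sided p-value ≈ 0.0246
Since p ≈ 0.0246 < α = 0.05, reject H0; the data support H1.

2.3412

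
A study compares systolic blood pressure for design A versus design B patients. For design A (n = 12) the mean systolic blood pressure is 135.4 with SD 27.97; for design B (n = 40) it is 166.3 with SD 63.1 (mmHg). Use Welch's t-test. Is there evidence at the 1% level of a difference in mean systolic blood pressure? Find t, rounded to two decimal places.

Let group 1 = design A, group 2 = design B. H0: μ_1 = μ_2; H1: μ_1 ≠ μ_2 (Welch's two-sample t-test, two-sided).
t = (x̄_1 − x̄_2)/√(s_1²/n_1 + s_2²/n_2) = (135.4 − 166.3)/√(27.97²/12 + 63.1²/40) = -2.41
Welch–Satterthwaite df ≈ 42.37
Two-sided p-value ≈ 0.0205
Since p ≈ 0.0205 > α = 0.01, fail to reject H0; the evidence is not statistically significant.

-2.41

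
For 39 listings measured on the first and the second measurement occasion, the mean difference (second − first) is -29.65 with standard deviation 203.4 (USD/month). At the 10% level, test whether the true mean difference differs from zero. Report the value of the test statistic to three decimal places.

H0: μ_d = 0; H1: μ_d ≠ 0 (paired t-test on the differences, two-sided).
t = d̄/(s_d/√n) = -29.65/(203.4/√39) = -0.910
df = n − 1 = 38
Two-sided p-value ≈ 0.3684
Since p ≈ 0.3684 > α = 0.1, fail to reject H0; the evidence is not statistically significant.

-0.910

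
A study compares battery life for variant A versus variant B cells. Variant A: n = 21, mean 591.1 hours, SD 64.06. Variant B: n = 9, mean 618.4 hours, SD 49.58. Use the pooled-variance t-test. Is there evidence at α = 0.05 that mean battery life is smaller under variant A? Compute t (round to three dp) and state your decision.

t = -1.137; fail to reject H0

Let group 1 = variant A, group 2 = variant B. H0: μ_1 = μ_2; H1: μ_1 < μ_2 (two-sample pooled-variance t-test, left-tailed).
s_p² = [(21−1)·64.06² + (9−1)·49.58²]/(21+9−2) = 3633.54
t = (591.1 − 618.4)/√[3633.54·(1/21 + 1/9)] = -1.137
df = n₁ + n₂ − 2 = 28
p-value = P(T ≤ -1.137) ≈ 0.133
Since p ≈ 0.133 > α = 0.05, fail to reject H0; the evidence is not statistically significant.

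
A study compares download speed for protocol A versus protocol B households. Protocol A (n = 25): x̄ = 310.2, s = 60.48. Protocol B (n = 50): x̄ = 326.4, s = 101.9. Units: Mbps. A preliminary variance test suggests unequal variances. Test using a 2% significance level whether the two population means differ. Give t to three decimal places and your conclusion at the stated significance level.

Let group 1 = protocol A, group 2 = protocol B. H0: μ_1 = μ_2; H1: μ_1 ≠ μ_2 (Welch's two-sample t-test, two-sided).
t = (x̄_1 − x̄_2)/√(s_1²/n_1 + s_2²/n_2) = (310.2 − 326.4)/√(60.48²/25 + 101.9²/50) = -0.861
Welch–Satterthwaite df ≈ 70.71
Two-sided p-value ≈ 0.392
Since p ≈ 0.392 > α = 0.02, fail to reject H0; the data do not provide sufficient evidence against H0.

t = -0.861; fail to reject H0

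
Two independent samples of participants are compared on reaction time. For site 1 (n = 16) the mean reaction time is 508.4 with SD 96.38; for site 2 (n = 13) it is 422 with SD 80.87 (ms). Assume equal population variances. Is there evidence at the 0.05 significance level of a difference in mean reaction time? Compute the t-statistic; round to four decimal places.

Let group 1 = site 1, group 2 = site 2. H0: μ_1 = μ_2; H1: μ_1 ≠ μ_2 (two-sample pooled-variance t-test, two-sided).
s_p² = [(16−1)·96.38² + (13−1)·80.87²]/(16+13−2) = 8067.26
t = (508.4 − 422)/√[8067.26·(1/16 + 1/13)] = 2.5762
df = n₁ + n₂ − 2 = 27
Two-sided p-value ≈ 0.0158
Since p ≈ 0.0158 < α = 0.05, reject H0; the data support H1.

2.5762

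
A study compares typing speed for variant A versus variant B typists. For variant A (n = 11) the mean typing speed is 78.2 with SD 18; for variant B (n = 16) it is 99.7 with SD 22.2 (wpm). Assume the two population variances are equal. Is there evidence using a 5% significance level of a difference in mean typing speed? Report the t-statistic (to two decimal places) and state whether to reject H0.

t = -2.66; reject H0

Let group 1 = variant A, group 2 = variant B. H0: μ_1 = μ_2; H1: μ_1 ≠ μ_2 (two-sample pooled-variance t-test, two-sided).
s_p² = [(11−1)·18² + (16−1)·22.2²]/(11+16−2) = 425.304
t = (78.2 − 99.7)/√[425.304·(1/11 + 1/16)] = -2.66
df = n₁ + n₂ − 2 = 25
Two-sided p-value ≈ 0.013
Since p ≈ 0.013 < α = 0.05, reject H0; the evidence is statistically significant.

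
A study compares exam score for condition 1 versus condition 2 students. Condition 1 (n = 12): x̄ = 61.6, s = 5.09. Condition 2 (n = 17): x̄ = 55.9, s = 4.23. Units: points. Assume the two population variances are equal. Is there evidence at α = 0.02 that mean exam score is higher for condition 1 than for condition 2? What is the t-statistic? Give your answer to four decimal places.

3.2866

Let group 1 = condition 1, group 2 = condition 2. H0: μ_1 = μ_2; H1: μ_1 > μ_2 (two-sample pooled-variance t-test, right-tailed).
s_p² = [(12−1)·5.09² + (17−1)·4.23²]/(12+17−2) = 21.1584
t = (61.6 − 55.9)/√[21.1584·(1/12 + 1/17)] = 3.2866
df = n₁ + n₂ − 2 = 27
p-value = P(T ≥ 3.2866) ≈ 0.001
Since p ≈ 0.001 < α = 0.02, reject H0; the data support H1.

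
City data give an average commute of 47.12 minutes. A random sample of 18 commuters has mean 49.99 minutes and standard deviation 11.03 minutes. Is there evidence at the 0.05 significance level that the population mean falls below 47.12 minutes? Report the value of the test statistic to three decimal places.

H0: μ = 47.12; H1: μ < 47.12 (one-sample t-test, left-tailed).
t = (x̄ − μ₀)/(s/√n) = (49.99 − 47.12)/(11.03/√18) = 1.104
df = n − 1 = 17
p-value = P(T ≤ 1.104) ≈ 0.857
Since p ≈ 0.857 > α = 0.05, fail to reject H0; the evidence is not statistically significant.

1.104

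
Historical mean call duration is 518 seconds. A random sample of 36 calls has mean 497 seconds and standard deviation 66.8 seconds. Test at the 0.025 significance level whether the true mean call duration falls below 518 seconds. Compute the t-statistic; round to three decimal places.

-1.886

H0: μ = 518; H1: μ < 518 (one-sample t-test, left-tailed).
t = (x̄ − μ₀)/(s/√n) = (497 − 518)/(66.8/√36) = -1.886
df = n − 1 = 35
p-value = P(T ≤ -1.886) ≈ 0.034
Since p ≈ 0.034 > α = 0.025, fail to reject H0; the data do not provide sufficient evidence against H0.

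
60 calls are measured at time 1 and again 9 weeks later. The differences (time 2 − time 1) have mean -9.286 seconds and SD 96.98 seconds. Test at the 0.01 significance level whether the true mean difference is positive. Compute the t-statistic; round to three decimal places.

-0.742

H0: μ_d = 0; H1: μ_d > 0 (paired t-test on the differences, right-tailed).
t = d̄/(s_d/√n) = -9.286/(96.98/√60) = -0.742
df = n − 1 = 59
p-value = P(T ≥ -0.742) ≈ 0.7694
Since p ≈ 0.7694 > α = 0.01, fail to reject H0; the data do not provide sufficient evidence against H0.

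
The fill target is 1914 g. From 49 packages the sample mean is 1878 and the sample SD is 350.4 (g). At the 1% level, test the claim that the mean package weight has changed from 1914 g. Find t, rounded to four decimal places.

H0: μ = 1914; H1: μ ≠ 1914 (one-sample t-test, two-sided).
t = (x̄ − μ₀)/(s/√n) = (1878 − 1914)/(350.4/√49) = -0.7192
df = n − 1 = 48
Two-sided p-value ≈ 0.476
Since p ≈ 0.476 > α = 0.01, fail to reject H0; the evidence is not statistically significant.

-0.7192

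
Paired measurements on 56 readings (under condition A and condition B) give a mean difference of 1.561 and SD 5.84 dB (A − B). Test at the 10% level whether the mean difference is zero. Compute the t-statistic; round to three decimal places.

2.000

H0: μ_d = 0; H1: μ_d ≠ 0 (paired t-test on the differences, two-sided).
t = d̄/(s_d/√n) = 1.561/(5.84/√56) = 2.000
df = n − 1 = 55
Two-sided p-value ≈ 0.050
Since p ≈ 0.050 < α = 0.1, reject H0; the data support H1.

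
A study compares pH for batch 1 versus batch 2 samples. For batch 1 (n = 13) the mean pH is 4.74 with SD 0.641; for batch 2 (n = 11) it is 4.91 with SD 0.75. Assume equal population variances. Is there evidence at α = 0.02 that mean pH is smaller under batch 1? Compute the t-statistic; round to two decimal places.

-0.60

Let group 1 = batch 1, group 2 = batch 2. H0: μ_1 = μ_2; H1: μ_1 < μ_2 (two-sample pooled-variance t-test, left-tailed).
s_p² = [(13−1)·0.641² + (11−1)·0.75²]/(13+11−2) = 0.479799
t = (4.74 − 4.91)/√[0.479799·(1/13 + 1/11)] = -0.60
df = n₁ + n₂ − 2 = 22
p-value = P(T ≤ -0.60) ≈ 0.278
Since p ≈ 0.278 > α = 0.02, fail to reject H0; the data do not provide sufficient evidence against H0.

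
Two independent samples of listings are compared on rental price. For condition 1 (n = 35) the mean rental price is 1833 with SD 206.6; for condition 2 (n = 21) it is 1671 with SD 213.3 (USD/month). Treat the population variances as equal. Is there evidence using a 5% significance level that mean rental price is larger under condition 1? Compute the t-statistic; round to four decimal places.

Let group 1 = condition 1, group 2 = condition 2. H0: μ_1 = μ_2; H1: μ_1 > μ_2 (two-sample pooled-variance t-test, right-tailed).
s_p² = [(35−1)·206.6² + (21−1)·213.3²]/(35+21−2) = 43725.5
t = (1833 − 1671)/√[43725.5·(1/35 + 1/21)] = 2.8067
df = n₁ + n₂ − 2 = 54
p-value = P(T ≥ 2.8067) ≈ 0.003
Since p ≈ 0.003 < α = 0.05, reject H0; the evidence is statistically significant.

2.8067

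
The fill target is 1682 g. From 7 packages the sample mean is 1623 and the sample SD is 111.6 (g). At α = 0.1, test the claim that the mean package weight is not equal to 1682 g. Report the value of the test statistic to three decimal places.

H0: μ = 1682; H1: μ ≠ 1682 (one-sample t-test, two-sided).
t = (x̄ − μ₀)/(s/√n) = (1623 − 1682)/(111.6/√7) = -1.399
df = n − 1 = 6
Two-sided p-value ≈ 0.211
Since p ≈ 0.211 > α = 0.1, fail to reject H0; the evidence is not statistically significant.

-1.399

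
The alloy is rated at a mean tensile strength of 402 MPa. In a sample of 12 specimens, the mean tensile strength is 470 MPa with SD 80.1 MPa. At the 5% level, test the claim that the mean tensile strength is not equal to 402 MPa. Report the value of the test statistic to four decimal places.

2.9408

H0: μ = 402; H1: μ ≠ 402 (one-sample t-test, two-sided).
t = (x̄ − μ₀)/(s/√n) = (470 − 402)/(80.1/√12) = 2.9408
df = n − 1 = 11
Two-sided p-value ≈ 0.013
Since p ≈ 0.013 < α = 0.05, reject H0; the evidence is statistically significant.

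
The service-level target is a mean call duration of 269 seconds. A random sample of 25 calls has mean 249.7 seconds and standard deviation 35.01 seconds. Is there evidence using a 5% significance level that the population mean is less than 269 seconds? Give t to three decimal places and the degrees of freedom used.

t = -2.756, df = 24

H0: μ = 269; H1: μ < 269 (one-sample t-test, left-tailed).
t = (x̄ − μ₀)/(s/√n) = (249.7 − 269)/(35.01/√25) = -2.756
df = n − 1 = 24
p-value = P(T ≤ -2.756) ≈ 0.0055
Since p ≈ 0.0055 < α = 0.05, reject H0; the evidence is statistically significant.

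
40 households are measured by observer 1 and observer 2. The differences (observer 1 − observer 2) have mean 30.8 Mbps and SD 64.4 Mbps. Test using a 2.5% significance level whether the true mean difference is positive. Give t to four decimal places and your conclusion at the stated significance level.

H0: μ_d = 0; H1: μ_d > 0 (paired t-test on the differences, right-tailed).
t = d̄/(s_d/√n) = 30.8/(64.4/√40) = 3.0248
df = n − 1 = 39
p-value = P(T ≥ 3.0248) ≈ 0.002
Since p ≈ 0.002 < α = 0.025, reject H0; the evidence is statistically significant.

t = 3.0248; reject H0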